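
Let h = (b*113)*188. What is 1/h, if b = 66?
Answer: 1/1402104 ≈ 7.1321e-7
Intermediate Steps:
h = 1402104 (h = (66*113)*188 = 7458*188 = 1402104)
1/h = 1/1402104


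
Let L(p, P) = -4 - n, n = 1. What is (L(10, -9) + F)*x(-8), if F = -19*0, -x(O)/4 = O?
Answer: -160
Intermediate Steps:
x(O) = -4*O
F = 0
L(p, P) = -5 (L(p, P) = -4 - 1*1 = -4 - 1 = -5)
(L(10, -9) + F)*x(-8) = (-5 + 0)*(-4*(-8)) = -5*32 = -160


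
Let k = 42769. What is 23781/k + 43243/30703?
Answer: 2579607910/1313136607 ≈ 1.9645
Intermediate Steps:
23781/k + 43243/30703 = 23781/42769 + 43243/30703 = 2579607910/1313136607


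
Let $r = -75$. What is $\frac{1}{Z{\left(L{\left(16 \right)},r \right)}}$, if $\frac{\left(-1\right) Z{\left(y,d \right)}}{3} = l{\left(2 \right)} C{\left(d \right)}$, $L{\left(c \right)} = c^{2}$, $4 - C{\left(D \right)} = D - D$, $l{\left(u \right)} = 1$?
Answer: $- \frac{1}{12} \approx -0.083333$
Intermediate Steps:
$C{\left(D \right)} = 4$ ($C{\left(D \right)} = 4 - \left(D - D\right) = 4 - 0 = 4 + 0 = 4$)
$Z{\left(y,d \right)} = -12$ ($Z{\left(y,d \right)} = - 3 \cdot 1 \cdot 4 = \left(-3\right) 4 = -12$)
$\frac{1}{Z{\left(L{\left(16 \right)},r \right)}} = \frac{1}{-12} = - \frac{1}{12}$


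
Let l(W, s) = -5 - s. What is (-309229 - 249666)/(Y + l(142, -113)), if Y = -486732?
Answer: 558895/486624 ≈ 1.1485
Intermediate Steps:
(-309229 - 249666)/(Y + l(142, -113)) = (-309229 - 249666)/(-486732 + (-5 - 1*(-113))) = -558895/(-486732 + (-5 + 113)) = -558895/(-486732 + 108) = -558895/(-486624) = -558895*(-1/486624) = 558895/486624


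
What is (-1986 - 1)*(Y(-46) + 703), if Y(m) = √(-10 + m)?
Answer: -1396861 - 3974*I*√14 ≈ -1.3969e+6 - 14869.0*I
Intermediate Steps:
(-1986 - 1)*(Y(-46) + 703) = (-1986 - 1)*(√(-10 - 46) + 703) = -1987*(√(-56) + 703) = -1987*(2*I*√14 + 703) = -1987*(703 + 2*I*√14) = -1396861 - 3974*I*√14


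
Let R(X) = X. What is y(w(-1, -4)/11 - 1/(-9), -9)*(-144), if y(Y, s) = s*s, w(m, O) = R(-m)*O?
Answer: -11664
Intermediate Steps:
w(m, O) = -O*m (w(m, O) = (-m)*O = -O*m)
y(Y, s) = s²
y(w(-1, -4)/11 - 1/(-9), -9)*(-144) = (-9)²*(-144) = 81*(-144) = -11664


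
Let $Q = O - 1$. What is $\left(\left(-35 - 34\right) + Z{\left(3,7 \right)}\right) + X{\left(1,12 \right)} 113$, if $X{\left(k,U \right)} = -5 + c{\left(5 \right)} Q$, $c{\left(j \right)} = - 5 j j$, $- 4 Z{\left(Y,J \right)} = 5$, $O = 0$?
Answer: $\frac{53959}{4} \approx 13490.0$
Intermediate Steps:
$Z{\left(Y,J \right)} = - \frac{5}{4}$ ($Z{\left(Y,J \right)} = \left(- \frac{1}{4}\right) 5 = - \frac{5}{4}$)
$c{\left(j \right)} = - 5 j^{2}$
$Q = -1$ ($Q = 0 - 1 = -1$)
$X{\left(k,U \right)} = 120$ ($X{\left(k,U \right)} = -5 + - 5 \cdot 5^{2} \left(-1\right) = -5 + \left(-5\right) 25 \left(-1\right) = -5 - -125 = -5 + 125 = 120$)
$\left(\left(-35 - 34\right) + Z{\left(3,7 \right)}\right) + X{\left(1,12 \right)} 113 = \left(\left(-35 - 34\right) - \frac{5}{4}\right) + 120 \cdot 113 = \left(-69 - \frac{5}{4}\right) + 13560 = - \frac{281}{4} + 13560 = \frac{53959}{4}$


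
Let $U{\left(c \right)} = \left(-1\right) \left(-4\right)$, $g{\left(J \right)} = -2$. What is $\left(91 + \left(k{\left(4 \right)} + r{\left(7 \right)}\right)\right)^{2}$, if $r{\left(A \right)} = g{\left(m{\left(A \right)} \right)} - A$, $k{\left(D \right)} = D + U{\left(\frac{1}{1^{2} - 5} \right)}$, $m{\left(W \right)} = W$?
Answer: $8100$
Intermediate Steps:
$U{\left(c \right)} = 4$
$k{\left(D \right)} = 4 + D$ ($k{\left(D \right)} = D + 4 = 4 + D$)
$r{\left(A \right)} = -2 - A$
$\left(91 + \left(k{\left(4 \right)} + r{\left(7 \right)}\right)\right)^{2} = \left(91 + \left(\left(4 + 4\right) - 9\right)\right)^{2} = \left(91 + \left(8 - 9\right)\right)^{2} = \left(91 - 1\right)^{2} = 90^{2} = 8100$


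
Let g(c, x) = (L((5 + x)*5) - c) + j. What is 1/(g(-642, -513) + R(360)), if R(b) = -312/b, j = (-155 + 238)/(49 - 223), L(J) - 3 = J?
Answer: -870/1649819 ≈ -0.00052733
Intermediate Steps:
L(J) = 3 + J
j = -83/174 (j = 83/(-174) = 83*(-1/174) = -83/174 ≈ -0.47701)
g(c, x) = 4789/174 - c + 5*x (g(c, x) = ((3 + (5 + x)*5) - c) - 83/174 = ((3 + (25 + 5*x)) - c) - 83/174 = ((28 + 5*x) - c) - 83/174 = (28 - c + 5*x) - 83/174 = 4789/174 - c + 5*x)
1/(g(-642, -513) + R(360)) = 1/((4789/174 - 1*(-642) + 5*(-513)) - 312/360) = 1/((4789/174 + 642 - 2565) - 312*1/360) = 1/(-329813/174 - 13/15) = 1/(-1649819/870) = -870/1649819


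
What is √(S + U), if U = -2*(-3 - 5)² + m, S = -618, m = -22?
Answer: 16*I*√3 ≈ 27.713*I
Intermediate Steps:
U = -150 (U = -2*(-3 - 5)² - 22 = -2*(-8)² - 22 = -2*64 - 22 = -128 - 22 = -150)
√(S + U) = √(-618 - 150) = √(-768) = 16*I*√3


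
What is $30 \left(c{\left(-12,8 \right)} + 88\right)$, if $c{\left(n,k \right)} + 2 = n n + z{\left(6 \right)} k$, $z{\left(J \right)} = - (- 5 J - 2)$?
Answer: $14580$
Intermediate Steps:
$z{\left(J \right)} = 2 + 5 J$ ($z{\left(J \right)} = - (-2 - 5 J) = 2 + 5 J$)
$c{\left(n,k \right)} = -2 + n^{2} + 32 k$ ($c{\left(n,k \right)} = -2 + \left(n n + \left(2 + 5 \cdot 6\right) k\right) = -2 + \left(n^{2} + \left(2 + 30\right) k\right) = -2 + \left(n^{2} + 32 k\right) = -2 + n^{2} + 32 k$)
$30 \left(c{\left(-12,8 \right)} + 88\right) = 30 \left(\left(-2 + \left(-12\right)^{2} + 32 \cdot 8\right) + 88\right) = 30 \left(\left(-2 + 144 + 256\right) + 88\right) = 30 \left(398 + 88\right) = 30 \cdot 486 = 14580$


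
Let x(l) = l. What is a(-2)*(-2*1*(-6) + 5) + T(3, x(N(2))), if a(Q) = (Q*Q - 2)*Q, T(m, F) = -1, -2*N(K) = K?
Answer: -69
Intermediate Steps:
N(K) = -K/2
a(Q) = Q*(-2 + Q**2) (a(Q) = (Q**2 - 2)*Q = (-2 + Q**2)*Q = Q*(-2 + Q**2))
a(-2)*(-2*1*(-6) + 5) + T(3, x(N(2))) = (-2*(-2 + (-2)**2))*(-2*1*(-6) + 5) - 1 = (-2*(-2 + 4))*(-2*(-6) + 5) - 1 = (-2*2)*(12 + 5) - 1 = -4*17 - 1 = -68 - 1 = -69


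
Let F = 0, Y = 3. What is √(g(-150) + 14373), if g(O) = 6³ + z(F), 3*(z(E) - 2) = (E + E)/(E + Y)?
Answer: √14591 ≈ 120.79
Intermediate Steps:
z(E) = 2 + 2*E/(3*(3 + E)) (z(E) = 2 + ((E + E)/(E + 3))/3 = 2 + ((2*E)/(3 + E))/3 = 2 + (2*E/(3 + E))/3 = 2 + 2*E/(3*(3 + E)))
g(O) = 218 (g(O) = 6³ + 2*(9 + 4*0)/(3*(3 + 0)) = 216 + (⅔)*(9 + 0)/3 = 216 + (⅔)*(⅓)*9 = 216 + 2 = 218)
√(g(-150) + 14373) = √(218 + 14373) = √14591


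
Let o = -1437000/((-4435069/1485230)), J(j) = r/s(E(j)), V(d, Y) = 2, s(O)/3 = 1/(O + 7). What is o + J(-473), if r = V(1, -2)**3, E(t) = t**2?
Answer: 14341103312272/13305207 ≈ 1.0779e+6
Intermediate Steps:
s(O) = 3/(7 + O) (s(O) = 3/(O + 7) = 3/(7 + O))
r = 8 (r = 2**3 = 8)
J(j) = 56/3 + 8*j**2/3 (J(j) = 8/((3/(7 + j**2))) = 8*(7/3 + j**2/3) = 56/3 + 8*j**2/3)
o = 2134275510000/4435069 (o = -1437000/((-4435069*1/1485230)) = -1437000/(-4435069/1485230) = -1437000*(-1485230/4435069) = 2134275510000/4435069 ≈ 4.8123e+5)
o + J(-473) = 2134275510000/4435069 + (56/3 + (8/3)*(-473)**2) = 2134275510000/4435069 + (56/3 + (8/3)*223729) = 2134275510000/4435069 + (56/3 + 1789832/3) = 2134275510000/4435069 + 1789888/3 = 14341103312272/13305207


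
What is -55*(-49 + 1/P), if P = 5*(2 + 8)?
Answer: 26939/10 ≈ 2693.9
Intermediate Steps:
P = 50 (P = 5*10 = 50)
-55*(-49 + 1/P) = -55*(-49 + 1/50) = -55*(-2449/50) = 26939/10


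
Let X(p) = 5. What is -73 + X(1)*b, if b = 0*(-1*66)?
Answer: -73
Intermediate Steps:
b = 0 (b = 0*(-66) = 0)
-73 + X(1)*b = -73 + 5*0 = -73 + 0 = -73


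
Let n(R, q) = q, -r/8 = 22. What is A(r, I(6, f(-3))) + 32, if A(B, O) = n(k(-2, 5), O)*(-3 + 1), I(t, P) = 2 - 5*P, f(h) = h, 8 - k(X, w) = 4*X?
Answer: -2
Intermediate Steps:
r = -176 (r = -8*22 = -176)
k(X, w) = 8 - 4*X
A(B, O) = -2*O (A(B, O) = O*(-3 + 1) = O*(-2) = -2*O)
A(r, I(6, f(-3))) + 32 = -2*(2 - 5*(-3)) + 32 = -2*(2 + 15) + 32 = -2*17 + 32 = -34 + 32 = -2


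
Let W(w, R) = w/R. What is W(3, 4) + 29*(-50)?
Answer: -5797/4 ≈ -1449.3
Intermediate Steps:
W(3, 4) + 29*(-50) = 3/4 + 29*(-50) = 3*(1/4) - 1450 = 3/4 - 1450 = -5797/4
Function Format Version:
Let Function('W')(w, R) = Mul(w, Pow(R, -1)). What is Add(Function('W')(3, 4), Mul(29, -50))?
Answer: Rational(-5797, 4) ≈ -1449.3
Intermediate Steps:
Add(Function('W')(3, 4), Mul(29, -50)) = Add(Mul(3, Pow(4, -1)), Mul(29, -50)) = Add(Mul(3, Rational(1, 4)), -1450) = Add(Rational(3, 4), -1450) = Rational(-5797, 4)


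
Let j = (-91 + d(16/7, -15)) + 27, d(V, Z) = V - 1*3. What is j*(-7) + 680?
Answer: 1133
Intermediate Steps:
d(V, Z) = -3 + V (d(V, Z) = V - 3 = -3 + V)
j = -453/7 (j = (-91 + (-3 + 16/7)) + 27 = (-91 - 5/7) + 27 = -642/7 + 27 = -453/7 ≈ -64.714)
j*(-7) + 680 = -453/7*(-7) + 680 = 453 + 680 = 1133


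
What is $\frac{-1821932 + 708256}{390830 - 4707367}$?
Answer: $\frac{1113676}{4316537} \approx 0.258$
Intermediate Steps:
$\frac{-1821932 + 708256}{390830 - 4707367} = - \frac{1113676}{-4316537} = \left(-1113676\right) \left(- \frac{1}{4316537}\right) = \frac{1113676}{4316537}$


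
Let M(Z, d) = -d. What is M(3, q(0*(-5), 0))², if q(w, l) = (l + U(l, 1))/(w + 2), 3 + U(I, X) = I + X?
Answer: 1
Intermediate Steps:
U(I, X) = -3 + I + X (U(I, X) = -3 + (I + X) = -3 + I + X)
q(w, l) = (-2 + 2*l)/(2 + w) (q(w, l) = (l + (-3 + l + 1))/(w + 2) = (l + (-2 + l))/(2 + w) = (-2 + 2*l)/(2 + w))
M(3, q(0*(-5), 0))² = (-2*(-1 + 0)/(2 + 0*(-5)))² = (-2*(-1)/(2 + 0))² = (-2*(-1)/2)² = (-1*(-1))² = 1² = 1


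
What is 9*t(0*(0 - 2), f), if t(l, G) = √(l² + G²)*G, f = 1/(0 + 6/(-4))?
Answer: -4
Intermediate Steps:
f = -⅔ (f = 1/(0 + 6*(-¼)) = 1/(0 - 3/2) = 1/(-3/2) = -⅔ ≈ -0.66667)
t(l, G) = G*√(G² + l²) (t(l, G) = √(G² + l²)*G = G*√(G² + l²))
9*t(0*(0 - 2), f) = 9*(-2*√((-⅔)² + (0*(0 - 2))²)/3) = 9*(-2*√(4/9 + (0*(-2))²)/3) = 9*(-2*√(4/9 + 0²)/3) = 9*(-2*√(4/9 + 0)/3) = 9*(-2*√(4/9)/3) = 9*(-⅔*⅔) = 9*(-4/9) = -4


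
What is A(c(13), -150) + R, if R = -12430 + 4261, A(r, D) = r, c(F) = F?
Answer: -8156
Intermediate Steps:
R = -8169
A(c(13), -150) + R = 13 - 8169 = -8156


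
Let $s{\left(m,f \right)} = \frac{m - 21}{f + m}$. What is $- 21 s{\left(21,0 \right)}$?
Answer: $0$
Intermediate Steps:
$s{\left(m,f \right)} = \frac{-21 + m}{f + m}$
$- 21 s{\left(21,0 \right)} = - 21 \frac{-21 + 21}{0 + 21} = - 21 \cdot \frac{1}{21} \cdot 0 = \left(-21\right) 0 = 0$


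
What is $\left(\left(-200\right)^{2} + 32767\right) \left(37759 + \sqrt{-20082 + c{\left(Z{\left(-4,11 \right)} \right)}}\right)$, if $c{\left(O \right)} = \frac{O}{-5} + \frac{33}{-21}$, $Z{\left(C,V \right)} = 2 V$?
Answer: $2747609153 + \frac{72767 i \sqrt{24607765}}{35} \approx 2.7476 \cdot 10^{9} + 1.0313 \cdot 10^{7} i$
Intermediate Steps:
$c{\left(O \right)} = - \frac{11}{7} - \frac{O}{5}$ ($c{\left(O \right)} = O \left(- \frac{1}{5}\right) + 33 \left(- \frac{1}{21}\right) = - \frac{O}{5} - \frac{11}{7} = - \frac{11}{7} - \frac{O}{5}$)
$\left(\left(-200\right)^{2} + 32767\right) \left(37759 + \sqrt{-20082 + c{\left(Z{\left(-4,11 \right)} \right)}}\right) = \left(\left(-200\right)^{2} + 32767\right) \left(37759 + \sqrt{-20082 - \left(\frac{11}{7} + \frac{2 \cdot 11}{5}\right)}\right) = \left(40000 + 32767\right) \left(37759 + \sqrt{-20082 - \frac{209}{35}}\right) = 72767 \left(37759 + \sqrt{-20082 - \frac{209}{35}}\right) = 72767 \left(37759 + \sqrt{- \frac{703079}{35}}\right) = 72767 \left(37759 + \frac{i \sqrt{24607765}}{35}\right) = 2747609153 + \frac{72767 i \sqrt{24607765}}{35}$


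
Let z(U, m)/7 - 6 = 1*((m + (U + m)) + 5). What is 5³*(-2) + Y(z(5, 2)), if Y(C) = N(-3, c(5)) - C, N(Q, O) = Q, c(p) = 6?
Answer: -393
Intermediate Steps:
z(U, m) = 77 + 7*U + 14*m (z(U, m) = 42 + 7*(1*((m + (U + m)) + 5)) = 42 + 7*(1*((U + 2*m) + 5)) = 42 + 7*(1*(5 + U + 2*m)) = 42 + 7*(5 + U + 2*m) = 42 + (35 + 7*U + 14*m) = 77 + 7*U + 14*m)
Y(C) = -3 - C
5³*(-2) + Y(z(5, 2)) = 5³*(-2) + (-3 - (77 + 7*5 + 14*2)) = 125*(-2) + (-3 - (77 + 35 + 28)) = -250 + (-3 - 1*140) = -250 + (-3 - 140) = -250 - 143 = -393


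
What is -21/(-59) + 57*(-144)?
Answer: -484251/59 ≈ -8207.6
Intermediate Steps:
-21/(-59) + 57*(-144) = -21*(-1/59) - 8208 = 21/59 - 8208 = -484251/59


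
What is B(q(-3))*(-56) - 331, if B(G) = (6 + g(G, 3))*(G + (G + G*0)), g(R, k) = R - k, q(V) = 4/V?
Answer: -739/9 ≈ -82.111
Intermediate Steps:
B(G) = 2*G*(3 + G) (B(G) = (6 + (G - 1*3))*(G + (G + G*0)) = (6 + (G - 3))*(G + (G + 0)) = (6 + (-3 + G))*(G + G) = (3 + G)*(2*G) = 2*G*(3 + G))
B(q(-3))*(-56) - 331 = (2*(4/(-3))*(3 + 4/(-3)))*(-56) - 331 = (2*(4*(-1/3))*(3 + 4*(-1/3)))*(-56) - 331 = (2*(-4/3)*(3 - 4/3))*(-56) - 331 = (2*(-4/3)*(5/3))*(-56) - 331 = -40/9*(-56) - 331 = 2240/9 - 331 = -739/9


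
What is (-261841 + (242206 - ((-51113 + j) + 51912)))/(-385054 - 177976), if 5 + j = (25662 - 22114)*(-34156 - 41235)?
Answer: -267466839/563030 ≈ -475.05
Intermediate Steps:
j = -267487273 (j = -5 + (25662 - 22114)*(-34156 - 41235) = -5 + 3548*(-75391) = -5 - 267487268 = -267487273)
(-261841 + (242206 - ((-51113 + j) + 51912)))/(-385054 - 177976) = (-261841 + (242206 - ((-51113 - 267487273) + 51912)))/(-385054 - 177976) = (-261841 + (242206 - (-267538386 + 51912)))/(-563030) = (-261841 + (242206 - 1*(-267486474)))*(-1/563030) = (-261841 + (242206 + 267486474))*(-1/563030) = (-261841 + 267728680)*(-1/563030) = 267466839*(-1/563030) = -267466839/563030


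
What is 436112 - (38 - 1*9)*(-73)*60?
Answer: 563132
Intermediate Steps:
436112 - (38 - 1*9)*(-73)*60 = 436112 - (38 - 9)*(-73)*60 = 436112 - 29*(-73)*60 = 436112 - (-2117)*60 = 436112 - 1*(-127020) = 436112 + 127020 = 563132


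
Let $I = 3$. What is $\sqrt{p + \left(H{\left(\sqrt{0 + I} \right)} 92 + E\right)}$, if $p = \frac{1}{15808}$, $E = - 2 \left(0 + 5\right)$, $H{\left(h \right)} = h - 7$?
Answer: $\frac{\sqrt{-2553592457 + 359220992 \sqrt{3}}}{1976} \approx 22.241 i$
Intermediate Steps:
$H{\left(h \right)} = -7 + h$
$E = -10$ ($E = \left(-2\right) 5 = -10$)
$p = \frac{1}{15808} \approx 6.3259 \cdot 10^{-5}$
$\sqrt{p + \left(H{\left(\sqrt{0 + I} \right)} 92 + E\right)} = \sqrt{\frac{1}{15808} + \left(\left(-7 + \sqrt{0 + 3}\right) 92 - 10\right)} = \sqrt{\frac{1}{15808} + \left(\left(-7 + \sqrt{3}\right) 92 - 10\right)} = \sqrt{\frac{1}{15808} - \left(654 - 92 \sqrt{3}\right)} = \sqrt{- \frac{10338431}{15808} + 92 \sqrt{3}}$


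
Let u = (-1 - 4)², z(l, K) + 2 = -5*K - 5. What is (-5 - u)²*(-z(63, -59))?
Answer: -259200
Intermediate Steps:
z(l, K) = -7 - 5*K (z(l, K) = -2 + (-5*K - 5) = -2 + (-5 - 5*K) = -7 - 5*K)
u = 25 (u = (-5)² = 25)
(-5 - u)²*(-z(63, -59)) = (-5 - 1*25)²*(-(-7 - 5*(-59))) = (-5 - 25)²*(-(-7 + 295)) = (-30)²*(-1*288) = 900*(-288) = -259200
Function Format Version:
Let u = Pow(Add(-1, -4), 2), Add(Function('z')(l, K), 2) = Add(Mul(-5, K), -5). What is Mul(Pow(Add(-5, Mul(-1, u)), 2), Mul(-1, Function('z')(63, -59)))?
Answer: -259200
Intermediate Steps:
Function('z')(l, K) = Add(-7, Mul(-5, K)) (Function('z')(l, K) = Add(-2, Add(Mul(-5, K), -5)) = Add(-2, Add(-5, Mul(-5, K))) = Add(-7, Mul(-5, K)))
u = 25 (u = Pow(-5, 2) = 25)
Mul(Pow(Add(-5, Mul(-1, u)), 2), Mul(-1, Function('z')(63, -59))) = Mul(Pow(Add(-5, Mul(-1, 25)), 2), Mul(-1, Add(-7, Mul(-5, -59)))) = Mul(Pow(Add(-5, -25), 2), Mul(-1, Add(-7, 295))) = Mul(Pow(-30, 2), Mul(-1, 288)) = Mul(900, -288) = -259200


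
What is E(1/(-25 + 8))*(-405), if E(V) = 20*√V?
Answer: -8100*I*√17/17 ≈ -1964.5*I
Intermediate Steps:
E(1/(-25 + 8))*(-405) = (20*√(1/(-25 + 8)))*(-405) = (20*√(1/(-17)))*(-405) = (20*√(-1/17))*(-405) = (20*(I*√17/17))*(-405) = (20*I*√17/17)*(-405) = -8100*I*√17/17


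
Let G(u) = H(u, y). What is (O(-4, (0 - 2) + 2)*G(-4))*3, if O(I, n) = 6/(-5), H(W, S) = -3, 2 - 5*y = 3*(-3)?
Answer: 54/5 ≈ 10.800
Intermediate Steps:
y = 11/5 (y = ⅖ - 3*(-3)/5 = ⅖ - ⅕*(-9) = ⅖ + 9/5 = 11/5 ≈ 2.2000)
G(u) = -3
O(I, n) = -6/5 (O(I, n) = 6*(-⅕) = -6/5)
(O(-4, (0 - 2) + 2)*G(-4))*3 = -6/5*(-3)*3 = (18/5)*3 = 54/5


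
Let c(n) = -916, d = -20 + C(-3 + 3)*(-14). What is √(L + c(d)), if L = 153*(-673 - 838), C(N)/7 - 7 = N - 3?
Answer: I*√232099 ≈ 481.77*I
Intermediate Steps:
C(N) = 28 + 7*N (C(N) = 49 + 7*(N - 3) = 49 + 7*(-3 + N) = 49 + (-21 + 7*N) = 28 + 7*N)
d = -412 (d = -20 + (28 + 7*(-3 + 3))*(-14) = -20 + (28 + 7*0)*(-14) = -20 + (28 + 0)*(-14) = -20 + 28*(-14) = -20 - 392 = -412)
L = -231183 (L = 153*(-1511) = -231183)
√(L + c(d)) = √(-231183 - 916) = √(-232099) = I*√232099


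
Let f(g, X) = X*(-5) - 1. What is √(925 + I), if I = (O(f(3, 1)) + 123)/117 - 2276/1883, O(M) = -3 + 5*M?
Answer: √554016487843/24479 ≈ 30.407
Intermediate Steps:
f(g, X) = -1 - 5*X (f(g, X) = -5*X - 1 = -1 - 5*X)
I = -10758/24479 (I = ((-3 + 5*(-1 - 5*1)) + 123)/117 - 2276/1883 = ((-3 + 5*(-1 - 5)) + 123)*(1/117) - 2276*1/1883 = ((-3 + 5*(-6)) + 123)*(1/117) - 2276/1883 = ((-3 - 30) + 123)*(1/117) - 2276/1883 = (-33 + 123)*(1/117) - 2276/1883 = 90*(1/117) - 2276/1883 = 10/13 - 2276/1883 = -10758/24479 ≈ -0.43948)
√(925 + I) = √(925 - 10758/24479) = √(22632317/24479) = √554016487843/24479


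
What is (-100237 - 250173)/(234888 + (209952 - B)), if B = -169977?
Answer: -350410/614817 ≈ -0.56994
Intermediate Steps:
(-100237 - 250173)/(234888 + (209952 - B)) = (-100237 - 250173)/(234888 + (209952 - 1*(-169977))) = -350410/(234888 + (209952 + 169977)) = -350410/(234888 + 379929) = -350410/614817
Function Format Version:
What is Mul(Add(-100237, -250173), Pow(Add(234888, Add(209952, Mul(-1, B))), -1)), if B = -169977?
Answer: Rational(-350410, 614817) ≈ -0.56994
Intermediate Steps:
Mul(Add(-100237, -250173), Pow(Add(234888, Add(209952, Mul(-1, B))), -1)) = Mul(Add(-100237, -250173), Pow(Add(234888, Add(209952, Mul(-1, -169977))), -1)) = Mul(-350410, Pow(Add(234888, Add(209952, 169977)), -1)) = Mul(-350410, Pow(Add(234888, 379929), -1)) = Mul(-350410, Pow(614817, -1)) = Mul(-350410, Rational(1, 614817)) = Rational(-350410, 614817)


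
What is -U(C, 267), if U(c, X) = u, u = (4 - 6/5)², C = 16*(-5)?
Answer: -196/25 ≈ -7.8400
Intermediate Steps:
C = -80
u = 196/25 (u = (4 - 6*⅕)² = (4 - 6/5)² = (14/5)² = 196/25 ≈ 7.8400)
U(c, X) = 196/25
-U(C, 267) = -1*196/25 = -196/25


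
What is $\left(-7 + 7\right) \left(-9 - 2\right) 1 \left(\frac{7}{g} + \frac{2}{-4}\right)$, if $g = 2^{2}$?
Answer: $0$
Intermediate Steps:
$g = 4$
$\left(-7 + 7\right) \left(-9 - 2\right) 1 \left(\frac{7}{g} + \frac{2}{-4}\right) = \left(-7 + 7\right) \left(-9 - 2\right) 1 \left(\frac{7}{4} + \frac{2}{-4}\right) = 0 \left(-11\right) 1 \left(7 \cdot \frac{1}{4} + 2 \left(- \frac{1}{4}\right)\right) = 0 \cdot 1 \left(\frac{7}{4} - \frac{1}{2}\right) = 0 \cdot \frac{5}{4} = 0$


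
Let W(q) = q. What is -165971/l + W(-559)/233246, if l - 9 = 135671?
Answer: -1491842961/1217185280 ≈ -1.2257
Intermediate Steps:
l = 135680 (l = 9 + 135671 = 135680)
-165971/l + W(-559)/233246 = -165971/135680 - 559/233246 = -165971*1/135680 - 559*1/233246 = -165971/135680 - 43/17942 = -1491842961/1217185280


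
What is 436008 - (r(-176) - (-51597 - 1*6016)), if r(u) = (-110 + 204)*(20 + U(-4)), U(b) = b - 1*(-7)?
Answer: 376233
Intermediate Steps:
U(b) = 7 + b (U(b) = b + 7 = 7 + b)
r(u) = 2162 (r(u) = (-110 + 204)*(20 + (7 - 4)) = 94*(20 + 3) = 94*23 = 2162)
436008 - (r(-176) - (-51597 - 1*6016)) = 436008 - (2162 - (-51597 - 1*6016)) = 436008 - (2162 - (-51597 - 6016)) = 436008 - (2162 - 1*(-57613)) = 436008 - (2162 + 57613) = 436008 - 1*59775 = 436008 - 59775 = 376233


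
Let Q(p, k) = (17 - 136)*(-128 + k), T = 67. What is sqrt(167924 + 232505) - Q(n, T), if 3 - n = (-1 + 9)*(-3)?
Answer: -7259 + sqrt(400429) ≈ -6626.2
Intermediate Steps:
n = 27 (n = 3 - (-1 + 9)*(-3) = 3 - 8*(-3) = 3 - 1*(-24) = 3 + 24 = 27)
Q(p, k) = 15232 - 119*k (Q(p, k) = -119*(-128 + k) = 15232 - 119*k)
sqrt(167924 + 232505) - Q(n, T) = sqrt(167924 + 232505) - (15232 - 119*67) = sqrt(400429) - (15232 - 7973) = sqrt(400429) - 1*7259 = sqrt(400429) - 7259 = -7259 + sqrt(400429)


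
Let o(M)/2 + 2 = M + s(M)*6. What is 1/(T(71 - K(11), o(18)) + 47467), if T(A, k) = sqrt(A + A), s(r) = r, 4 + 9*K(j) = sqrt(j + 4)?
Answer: 1/(47467 + sqrt(2)*sqrt(643/9 - sqrt(15)/9)) ≈ 2.1062e-5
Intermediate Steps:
K(j) = -4/9 + sqrt(4 + j)/9 (K(j) = -4/9 + sqrt(j + 4)/9 = -4/9 + sqrt(4 + j)/9)
o(M) = -4 + 14*M (o(M) = -4 + 2*(M + M*6) = -4 + 2*(M + 6*M) = -4 + 2*(7*M) = -4 + 14*M)
T(A, k) = sqrt(2)*sqrt(A) (T(A, k) = sqrt(2*A) = sqrt(2)*sqrt(A))
1/(T(71 - K(11), o(18)) + 47467) = 1/(sqrt(2)*sqrt(71 - (-4/9 + sqrt(4 + 11)/9)) + 47467) = 1/(sqrt(2)*sqrt(71 - (-4/9 + sqrt(15)/9)) + 47467) = 1/(sqrt(2)*sqrt(71 + (4/9 - sqrt(15)/9)) + 47467) = 1/(sqrt(2)*sqrt(643/9 - sqrt(15)/9) + 47467) = 1/(47467 + sqrt(2)*sqrt(643/9 - sqrt(15)/9))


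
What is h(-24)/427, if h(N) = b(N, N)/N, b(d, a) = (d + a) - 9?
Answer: 19/3416 ≈ 0.0055621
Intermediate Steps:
b(d, a) = -9 + a + d (b(d, a) = (a + d) - 9 = -9 + a + d)
h(N) = (-9 + 2*N)/N (h(N) = (-9 + N + N)/N = (-9 + 2*N)/N)
h(-24)/427 = (2 - 9/(-24))/427 = (2 - 9*(-1/24))*(1/427) = (2 + 3/8)*(1/427) = (19/8)*(1/427) = 19/3416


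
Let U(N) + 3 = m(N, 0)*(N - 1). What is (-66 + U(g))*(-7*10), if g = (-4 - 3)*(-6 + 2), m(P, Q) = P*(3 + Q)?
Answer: -153930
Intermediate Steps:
g = 28 (g = -7*(-4) = 28)
U(N) = -3 + 3*N*(-1 + N) (U(N) = -3 + (N*(3 + 0))*(N - 1) = -3 + (N*3)*(-1 + N) = -3 + (3*N)*(-1 + N) = -3 + 3*N*(-1 + N))
(-66 + U(g))*(-7*10) = (-66 + (-3 - 3*28 + 3*28**2))*(-7*10) = (-66 + (-3 - 84 + 3*784))*(-70) = (-66 + (-3 - 84 + 2352))*(-70) = (-66 + 2265)*(-70) = 2199*(-70) = -153930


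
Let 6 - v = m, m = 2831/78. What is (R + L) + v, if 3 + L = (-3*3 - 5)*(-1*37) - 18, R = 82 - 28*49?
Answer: -64217/78 ≈ -823.29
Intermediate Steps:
R = -1290 (R = 82 - 1372 = -1290)
m = 2831/78 (m = 2831*(1/78) = 2831/78 ≈ 36.295)
v = -2363/78 (v = 6 - 1*2831/78 = 6 - 2831/78 = -2363/78 ≈ -30.295)
L = 497 (L = -3 + ((-3*3 - 5)*(-1*37) - 18) = -3 + ((-9 - 5)*(-37) - 18) = -3 + (-14*(-37) - 18) = -3 + (518 - 18) = -3 + 500 = 497)
(R + L) + v = (-1290 + 497) - 2363/78 = -793 - 2363/78 = -64217/78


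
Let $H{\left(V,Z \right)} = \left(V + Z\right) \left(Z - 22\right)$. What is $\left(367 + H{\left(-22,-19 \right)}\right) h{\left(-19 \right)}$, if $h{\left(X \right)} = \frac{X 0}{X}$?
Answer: $0$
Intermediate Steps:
$H{\left(V,Z \right)} = \left(-22 + Z\right) \left(V + Z\right)$ ($H{\left(V,Z \right)} = \left(V + Z\right) \left(-22 + Z\right) = \left(-22 + Z\right) \left(V + Z\right)$)
$h{\left(X \right)} = 0$ ($h{\left(X \right)} = \frac{0}{X} = 0$)
$\left(367 + H{\left(-22,-19 \right)}\right) h{\left(-19 \right)} = \left(367 - \left(-1320 - 361\right)\right) 0 = \left(367 + \left(361 + 484 + 418 + 418\right)\right) 0 = \left(367 + 1681\right) 0 = 2048 \cdot 0 = 0$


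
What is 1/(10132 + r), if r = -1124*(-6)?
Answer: 1/16876 ≈ 5.9256e-5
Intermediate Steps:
r = 6744
1/(10132 + r) = 1/(10132 + 6744) = 1/16876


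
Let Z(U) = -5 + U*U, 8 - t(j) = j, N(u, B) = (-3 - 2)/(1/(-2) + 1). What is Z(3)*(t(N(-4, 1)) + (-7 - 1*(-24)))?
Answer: 140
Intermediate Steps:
N(u, B) = -10 (N(u, B) = -5/(-½ + 1) = -5/½ = -5*2 = -10)
t(j) = 8 - j
Z(U) = -5 + U²
Z(3)*(t(N(-4, 1)) + (-7 - 1*(-24))) = (-5 + 3²)*((8 - 1*(-10)) + (-7 - 1*(-24))) = (-5 + 9)*((8 + 10) + (-7 + 24)) = 4*(18 + 17) = 4*35 = 140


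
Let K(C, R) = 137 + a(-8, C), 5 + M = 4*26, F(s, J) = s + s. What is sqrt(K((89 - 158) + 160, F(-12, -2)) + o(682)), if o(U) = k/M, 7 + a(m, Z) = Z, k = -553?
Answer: sqrt(234586)/33 ≈ 14.677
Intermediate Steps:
a(m, Z) = -7 + Z
F(s, J) = 2*s
M = 99 (M = -5 + 4*26 = -5 + 104 = 99)
K(C, R) = 130 + C (K(C, R) = 137 + (-7 + C) = 130 + C)
o(U) = -553/99
sqrt(K((89 - 158) + 160, F(-12, -2)) + o(682)) = sqrt((130 + ((89 - 158) + 160)) - 553/99) = sqrt((130 + (-69 + 160)) - 553/99) = sqrt((130 + 91) - 553/99) = sqrt(221 - 553/99) = sqrt(21326/99) = sqrt(234586)/33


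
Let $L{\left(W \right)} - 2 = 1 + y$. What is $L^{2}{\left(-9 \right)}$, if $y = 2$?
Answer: $25$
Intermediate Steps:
$L{\left(W \right)} = 5$ ($L{\left(W \right)} = 2 + \left(1 + 2\right) = 2 + 3 = 5$)
$L^{2}{\left(-9 \right)} = 5^{2} = 25$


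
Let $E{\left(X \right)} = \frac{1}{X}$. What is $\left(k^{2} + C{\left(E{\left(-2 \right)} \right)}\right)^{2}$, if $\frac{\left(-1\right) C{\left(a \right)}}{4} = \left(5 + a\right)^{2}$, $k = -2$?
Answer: $5929$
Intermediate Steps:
$C{\left(a \right)} = - 4 \left(5 + a\right)^{2}$
$\left(k^{2} + C{\left(E{\left(-2 \right)} \right)}\right)^{2} = \left(\left(-2\right)^{2} - 4 \left(5 + \frac{1}{-2}\right)^{2}\right)^{2} = \left(4 - 4 \left(5 - \frac{1}{2}\right)^{2}\right)^{2} = \left(4 - 4 \left(\frac{9}{2}\right)^{2}\right)^{2} = \left(4 - 81\right)^{2} = \left(-77\right)^{2} = 5929$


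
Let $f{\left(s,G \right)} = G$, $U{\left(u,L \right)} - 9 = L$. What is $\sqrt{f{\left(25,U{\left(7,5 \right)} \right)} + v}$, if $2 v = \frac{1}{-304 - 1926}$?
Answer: $\frac{\sqrt{69619485}}{2230} \approx 3.7416$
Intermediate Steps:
$U{\left(u,L \right)} = 9 + L$
$v = - \frac{1}{4460}$ ($v = \frac{1}{2 \left(-304 - 1926\right)} = \frac{1}{2 \left(-2230\right)} = \frac{1}{2} \left(- \frac{1}{2230}\right) = - \frac{1}{4460} \approx -0.00022422$)
$\sqrt{f{\left(25,U{\left(7,5 \right)} \right)} + v} = \sqrt{\left(9 + 5\right) - \frac{1}{4460}} = \sqrt{14 - \frac{1}{4460}} = \sqrt{\frac{62439}{4460}} = \frac{\sqrt{69619485}}{2230}$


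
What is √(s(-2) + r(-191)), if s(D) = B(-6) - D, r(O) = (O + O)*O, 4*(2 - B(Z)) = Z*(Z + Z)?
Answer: 2*√18237 ≈ 270.09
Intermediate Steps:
B(Z) = 2 - Z²/2 (B(Z) = 2 - Z*(Z + Z)/4 = 2 - Z*2*Z/4 = 2 - Z²/2)
r(O) = 2*O² (r(O) = (2*O)*O = 2*O²)
s(D) = -16 - D (s(D) = (2 - ½*(-6)²) - D = (2 - ½*36) - D = (2 - 18) - D = -16 - D)
√(s(-2) + r(-191)) = √((-16 - 1*(-2)) + 2*(-191)²) = √((-16 + 2) + 2*36481) = √(-14 + 72962) = √72948 = 2*√18237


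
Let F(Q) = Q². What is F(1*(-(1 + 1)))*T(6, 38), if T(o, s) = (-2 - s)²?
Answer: 6400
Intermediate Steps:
F(1*(-(1 + 1)))*T(6, 38) = (1*(-(1 + 1)))²*(2 + 38)² = (1*(-1*2))²*40² = (1*(-2))²*1600 = (-2)²*1600 = 4*1600 = 6400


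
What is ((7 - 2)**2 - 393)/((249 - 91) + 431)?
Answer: -368/589 ≈ -0.62479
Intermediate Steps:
((7 - 2)**2 - 393)/((249 - 91) + 431) = (5**2 - 393)/(158 + 431) = (25 - 393)/589 = -368*1/589 = -368/589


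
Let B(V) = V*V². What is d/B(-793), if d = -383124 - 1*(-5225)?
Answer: 377899/498677257 ≈ 0.00075780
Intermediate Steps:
B(V) = V³
d = -377899 (d = -383124 + 5225 = -377899)
d/B(-793) = -377899/((-793)³) = -377899/(-498677257) = -377899*(-1/498677257) = 377899/498677257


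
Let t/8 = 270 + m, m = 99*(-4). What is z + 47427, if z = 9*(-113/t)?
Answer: 5311937/112 ≈ 47428.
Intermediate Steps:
m = -396
t = -1008 (t = 8*(270 - 396) = 8*(-126) = -1008)
z = 113/112 (z = 9*(-113/(-1008)) = 9*(-113*(-1/1008)) = 9*(113/1008) = 113/112 ≈ 1.0089)
z + 47427 = 113/112 + 47427 = 5311937/112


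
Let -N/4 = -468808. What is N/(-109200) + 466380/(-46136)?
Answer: -2147568743/78719550 ≈ -27.281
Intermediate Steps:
N = 1875232 (N = -4*(-468808) = 1875232)
N/(-109200) + 466380/(-46136) = 1875232/(-109200) + 466380/(-46136) = 1875232*(-1/109200) + 466380*(-1/46136) = -117202/6825 - 116595/11534 = -2147568743/78719550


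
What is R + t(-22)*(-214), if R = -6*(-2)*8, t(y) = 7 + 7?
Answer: -2900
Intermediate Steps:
t(y) = 14
R = 96 (R = 12*8 = 96)
R + t(-22)*(-214) = 96 + 14*(-214) = 96 - 2996 = -2900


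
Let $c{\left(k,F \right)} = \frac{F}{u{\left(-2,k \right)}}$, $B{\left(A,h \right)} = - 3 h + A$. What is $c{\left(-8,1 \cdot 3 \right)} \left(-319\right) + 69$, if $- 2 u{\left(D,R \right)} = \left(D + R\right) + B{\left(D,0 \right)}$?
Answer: $- \frac{181}{2} \approx -90.5$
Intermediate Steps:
$B{\left(A,h \right)} = A - 3 h$
$u{\left(D,R \right)} = - D - \frac{R}{2}$ ($u{\left(D,R \right)} = - \frac{\left(D + R\right) + \left(D - 0\right)}{2} = - \frac{\left(D + R\right) + \left(D + 0\right)}{2} = - \frac{\left(D + R\right) + D}{2} = - \frac{R + 2 D}{2} = - D - \frac{R}{2}$)
$c{\left(k,F \right)} = \frac{F}{2 - \frac{k}{2}}$ ($c{\left(k,F \right)} = \frac{F}{\left(-1\right) \left(-2\right) - \frac{k}{2}} = \frac{F}{2 - \frac{k}{2}}$)
$c{\left(-8,1 \cdot 3 \right)} \left(-319\right) + 69 = - \frac{2 \cdot 1 \cdot 3}{-4 - 8} \left(-319\right) + 69 = \left(-2\right) 3 \frac{1}{-12} \left(-319\right) + 69 = \left(-2\right) 3 \left(- \frac{1}{12}\right) \left(-319\right) + 69 = \frac{1}{2} \left(-319\right) + 69 = - \frac{319}{2} + 69 = - \frac{181}{2}$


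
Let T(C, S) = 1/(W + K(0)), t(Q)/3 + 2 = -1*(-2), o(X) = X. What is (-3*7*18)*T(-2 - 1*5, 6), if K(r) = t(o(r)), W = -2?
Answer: 189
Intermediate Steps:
t(Q) = 0 (t(Q) = -6 + 3*(-1*(-2)) = -6 + 3*2 = -6 + 6 = 0)
K(r) = 0
T(C, S) = -½ (T(C, S) = 1/(-2 + 0) = 1/(-2) = -½)
(-3*7*18)*T(-2 - 1*5, 6) = (-3*7*18)*(-½) = -21*18*(-½) = -378*(-½) = 189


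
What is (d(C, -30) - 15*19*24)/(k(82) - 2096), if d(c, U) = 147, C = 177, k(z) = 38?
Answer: 2231/686 ≈ 3.2522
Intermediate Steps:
(d(C, -30) - 15*19*24)/(k(82) - 2096) = (147 - 15*19*24)/(38 - 2096) = (147 - 285*24)/(-2058) = (147 - 6840)*(-1/2058) = -6693*(-1/2058) = 2231/686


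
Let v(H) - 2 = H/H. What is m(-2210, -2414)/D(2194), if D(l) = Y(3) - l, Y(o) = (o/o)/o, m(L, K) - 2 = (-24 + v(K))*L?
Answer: -139236/6581 ≈ -21.157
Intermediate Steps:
v(H) = 3 (v(H) = 2 + H/H = 2 + 1 = 3)
m(L, K) = 2 - 21*L (m(L, K) = 2 + (-24 + 3)*L = 2 - 21*L)
Y(o) = 1/o
D(l) = ⅓ - l (D(l) = 1/3 - l = ⅓ - l)
m(-2210, -2414)/D(2194) = (2 - 21*(-2210))/(⅓ - 1*2194) = (2 + 46410)/(⅓ - 2194) = 46412/(-6581/3) = 46412*(-3/6581) = -139236/6581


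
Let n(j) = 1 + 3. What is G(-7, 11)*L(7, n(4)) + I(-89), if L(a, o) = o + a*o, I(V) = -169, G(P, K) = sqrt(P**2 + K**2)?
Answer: -169 + 32*sqrt(170) ≈ 248.23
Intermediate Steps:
G(P, K) = sqrt(K**2 + P**2)
n(j) = 4
G(-7, 11)*L(7, n(4)) + I(-89) = sqrt(11**2 + (-7)**2)*(4*(1 + 7)) - 169 = sqrt(121 + 49)*(4*8) - 169 = sqrt(170)*32 - 169 = 32*sqrt(170) - 169 = -169 + 32*sqrt(170)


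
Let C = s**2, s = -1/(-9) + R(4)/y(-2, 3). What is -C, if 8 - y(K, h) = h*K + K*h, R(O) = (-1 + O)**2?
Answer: -10201/32400 ≈ -0.31485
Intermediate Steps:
y(K, h) = 8 - 2*K*h (y(K, h) = 8 - (h*K + K*h) = 8 - (K*h + K*h) = 8 - 2*K*h)
s = 101/180 (s = -1/(-9) + (-1 + 4)**2/(8 - 2*(-2)*3) = -1*(-1/9) + 3**2/(8 + 12) = 1/9 + 9/20 = 101/180 ≈ 0.56111)
C = 10201/32400 (C = (101/180)**2 = 10201/32400 ≈ 0.31485)
-C = -1*10201/32400 = -10201/32400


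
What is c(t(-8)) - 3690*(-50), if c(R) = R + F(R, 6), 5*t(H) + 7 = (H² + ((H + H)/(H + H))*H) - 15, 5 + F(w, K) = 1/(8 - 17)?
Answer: 8302576/45 ≈ 1.8450e+5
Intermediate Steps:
F(w, K) = -46/9 (F(w, K) = -5 + 1/(8 - 17) = -5 + 1/(-9) = -5 - ⅑ = -46/9)
t(H) = -22/5 + H/5 + H²/5 (t(H) = -7/5 + ((H² + ((H + H)/(H + H))*H) - 15)/5 = -7/5 + ((H² + ((2*H)/((2*H)))*H) - 15)/5 = -7/5 + ((H² + ((2*H)*(1/(2*H)))*H) - 15)/5 = -7/5 + ((H² + 1*H) - 15)/5 = -7/5 + ((H² + H) - 15)/5 = -7/5 + ((H + H²) - 15)/5 = -7/5 + (-15 + H + H²)/5 = -7/5 + (-3 + H/5 + H²/5) = -22/5 + H/5 + H²/5)
c(R) = -46/9 + R (c(R) = R - 46/9 = -46/9 + R)
c(t(-8)) - 3690*(-50) = (-46/9 + (-22/5 + (⅕)*(-8) + (⅕)*(-8)²)) - 3690*(-50) = (-46/9 + (-22/5 - 8/5 + (⅕)*64)) + 184500 = (-46/9 + (-22/5 - 8/5 + 64/5)) + 184500 = (-46/9 + 34/5) + 184500 = 76/45 + 184500 = 8302576/45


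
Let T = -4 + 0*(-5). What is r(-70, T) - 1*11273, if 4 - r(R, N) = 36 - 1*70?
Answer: -11235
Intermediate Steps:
T = -4 (T = -4 + 0 = -4)
r(R, N) = 38 (r(R, N) = 4 - (36 - 1*70) = 4 - (36 - 70) = 4 - 1*(-34) = 4 + 34 = 38)
r(-70, T) - 1*11273 = 38 - 1*11273 = 38 - 11273 = -11235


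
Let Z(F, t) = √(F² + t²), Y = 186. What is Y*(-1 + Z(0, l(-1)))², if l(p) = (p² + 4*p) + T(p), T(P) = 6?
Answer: 744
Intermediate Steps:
l(p) = 6 + p² + 4*p (l(p) = (p² + 4*p) + 6 = 6 + p² + 4*p)
Y*(-1 + Z(0, l(-1)))² = 186*(-1 + √(0² + (6 + (-1)² + 4*(-1))²))² = 186*(-1 + √(0 + (6 + 1 - 4)²))² = 186*(-1 + √(0 + 3²))² = 186*(-1 + √(0 + 9))² = 186*(-1 + √9)² = 186*(-1 + 3)² = 186*2² = 186*4 = 744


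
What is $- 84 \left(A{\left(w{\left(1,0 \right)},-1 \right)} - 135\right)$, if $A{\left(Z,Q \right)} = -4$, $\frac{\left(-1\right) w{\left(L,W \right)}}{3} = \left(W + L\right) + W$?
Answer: $11676$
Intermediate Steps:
$w{\left(L,W \right)} = - 6 W - 3 L$ ($w{\left(L,W \right)} = - 3 \left(\left(W + L\right) + W\right) = - 3 \left(\left(L + W\right) + W\right) = - 3 \left(L + 2 W\right) = - 6 W - 3 L$)
$- 84 \left(A{\left(w{\left(1,0 \right)},-1 \right)} - 135\right) = - 84 \left(-4 - 135\right) = \left(-84\right) \left(-139\right) = 11676$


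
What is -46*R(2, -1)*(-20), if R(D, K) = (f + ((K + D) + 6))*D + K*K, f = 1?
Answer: 15640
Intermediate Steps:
R(D, K) = K² + D*(7 + D + K) (R(D, K) = (1 + ((K + D) + 6))*D + K*K = (1 + ((D + K) + 6))*D + K² = (1 + (6 + D + K))*D + K² = (7 + D + K)*D + K² = D*(7 + D + K) + K² = K² + D*(7 + D + K))
-46*R(2, -1)*(-20) = -46*(2² + (-1)² + 7*2 + 2*(-1))*(-20) = -46*(4 + 1 + 14 - 2)*(-20) = -46*17*(-20) = -782*(-20) = 15640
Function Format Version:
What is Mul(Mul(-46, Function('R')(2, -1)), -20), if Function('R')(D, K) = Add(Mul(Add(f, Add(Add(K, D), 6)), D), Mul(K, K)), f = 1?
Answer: 15640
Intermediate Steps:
Function('R')(D, K) = Add(Pow(K, 2), Mul(D, Add(7, D, K))) (Function('R')(D, K) = Add(Mul(Add(1, Add(Add(K, D), 6)), D), Mul(K, K)) = Add(Mul(Add(1, Add(Add(D, K), 6)), D), Pow(K, 2)) = Add(Mul(Add(1, Add(6, D, K)), D), Pow(K, 2)) = Add(Mul(Add(7, D, K), D), Pow(K, 2)) = Add(Mul(D, Add(7, D, K)), Pow(K, 2)) = Add(Pow(K, 2), Mul(D, Add(7, D, K))))
Mul(Mul(-46, Function('R')(2, -1)), -20) = Mul(Mul(-46, Add(Pow(2, 2), Pow(-1, 2), Mul(7, 2), Mul(2, -1))), -20) = Mul(Mul(-46, Add(4, 1, 14, -2)), -20) = Mul(Mul(-46, 17), -20) = Mul(-782, -20) = 15640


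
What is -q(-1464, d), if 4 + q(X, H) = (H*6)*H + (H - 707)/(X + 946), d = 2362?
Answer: -17339665025/518 ≈ -3.3474e+7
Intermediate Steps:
q(X, H) = -4 + 6*H² + (-707 + H)/(946 + X) (q(X, H) = -4 + ((H*6)*H + (H - 707)/(X + 946)) = -4 + ((6*H)*H + (-707 + H)/(946 + X)) = -4 + (6*H² + (-707 + H)/(946 + X)) = -4 + 6*H² + (-707 + H)/(946 + X))
-q(-1464, d) = -(-4491 + 2362 - 4*(-1464) + 5676*2362² + 6*(-1464)*2362²)/(946 - 1464) = -(-4491 + 2362 + 5856 + 5676*5579044 + 6*(-1464)*5579044)/(-518) = -(-1)*(-4491 + 2362 + 5856 + 31666653744 - 49006322496)/518 = -(-1)*(-17339665025)/518 = -1*17339665025/518 = -17339665025/518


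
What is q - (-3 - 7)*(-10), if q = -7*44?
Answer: -408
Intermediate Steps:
q = -308
q - (-3 - 7)*(-10) = -308 - (-3 - 7)*(-10) = -308 - (-10)*(-10) = -308 - 1*100 = -308 - 100 = -408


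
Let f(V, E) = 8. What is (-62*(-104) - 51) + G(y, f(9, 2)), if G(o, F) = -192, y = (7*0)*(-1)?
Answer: 6205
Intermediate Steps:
y = 0 (y = 0*(-1) = 0)
(-62*(-104) - 51) + G(y, f(9, 2)) = (-62*(-104) - 51) - 192 = (6448 - 51) - 192 = 6397 - 192 = 6205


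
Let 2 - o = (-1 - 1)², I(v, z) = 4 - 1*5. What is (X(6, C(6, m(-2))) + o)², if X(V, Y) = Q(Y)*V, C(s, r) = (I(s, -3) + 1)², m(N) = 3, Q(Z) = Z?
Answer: 4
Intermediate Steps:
I(v, z) = -1 (I(v, z) = 4 - 5 = -1)
C(s, r) = 0 (C(s, r) = (-1 + 1)² = 0² = 0)
X(V, Y) = V*Y (X(V, Y) = Y*V = V*Y)
o = -2 (o = 2 - (-1 - 1)² = 2 - 1*(-2)² = 2 - 1*4 = 2 - 4 = -2)
(X(6, C(6, m(-2))) + o)² = (6*0 - 2)² = (0 - 2)² = (-2)² = 4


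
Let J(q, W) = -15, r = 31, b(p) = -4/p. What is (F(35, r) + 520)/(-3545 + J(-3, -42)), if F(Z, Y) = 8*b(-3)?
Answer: -199/1335 ≈ -0.14906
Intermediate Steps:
F(Z, Y) = 32/3 (F(Z, Y) = 8*(-4/(-3)) = 8*(-4*(-⅓)) = 8*(4/3) = 32/3)
(F(35, r) + 520)/(-3545 + J(-3, -42)) = (32/3 + 520)/(-3545 - 15) = (1592/3)/(-3560) = (1592/3)*(-1/3560) = -199/1335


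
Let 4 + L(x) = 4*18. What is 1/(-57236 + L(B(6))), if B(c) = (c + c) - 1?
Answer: -1/57168 ≈ -1.7492e-5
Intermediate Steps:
B(c) = -1 + 2*c (B(c) = 2*c - 1 = -1 + 2*c)
L(x) = 68 (L(x) = -4 + 4*18 = -4 + 72 = 68)
1/(-57236 + L(B(6))) = 1/(-57236 + 68) = 1/(-57168) = -1/57168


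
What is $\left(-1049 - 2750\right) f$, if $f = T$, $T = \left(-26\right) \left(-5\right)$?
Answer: $-493870$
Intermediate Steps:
$T = 130$
$f = 130$
$\left(-1049 - 2750\right) f = \left(-1049 - 2750\right) 130 = \left(-3799\right) 130 = -493870$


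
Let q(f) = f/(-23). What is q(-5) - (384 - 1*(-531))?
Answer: -21040/23 ≈ -914.78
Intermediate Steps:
q(f) = -f/23 (q(f) = f*(-1/23) = -f/23)
q(-5) - (384 - 1*(-531)) = -1/23*(-5) - (384 - 1*(-531)) = 5/23 - (384 + 531) = 5/23 - 1*915 = 5/23 - 915 = -21040/23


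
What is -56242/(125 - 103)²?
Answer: -28121/242 ≈ -116.20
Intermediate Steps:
-56242/(125 - 103)² = -56242/(22²) = -56242/484 = -56242*1/484 = -28121/242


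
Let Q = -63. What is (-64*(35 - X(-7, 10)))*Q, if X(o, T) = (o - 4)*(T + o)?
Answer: 274176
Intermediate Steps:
X(o, T) = (-4 + o)*(T + o)
(-64*(35 - X(-7, 10)))*Q = -64*(35 - ((-7)² - 4*10 - 4*(-7) + 10*(-7)))*(-63) = -64*(35 - (49 - 40 + 28 - 70))*(-63) = -64*(35 - 1*(-33))*(-63) = -64*(35 + 33)*(-63) = -64*68*(-63) = -4352*(-63) = 274176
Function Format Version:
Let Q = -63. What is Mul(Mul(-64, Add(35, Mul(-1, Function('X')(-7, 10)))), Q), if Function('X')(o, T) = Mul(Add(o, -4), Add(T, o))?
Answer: 274176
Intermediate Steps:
Function('X')(o, T) = Mul(Add(-4, o), Add(T, o))
Mul(Mul(-64, Add(35, Mul(-1, Function('X')(-7, 10)))), Q) = Mul(Mul(-64, Add(35, Mul(-1, Add(Pow(-7, 2), Mul(-4, 10), Mul(-4, -7), Mul(10, -7))))), -63) = Mul(Mul(-64, Add(35, Mul(-1, Add(49, -40, 28, -70)))), -63) = Mul(Mul(-64, Add(35, Mul(-1, -33))), -63) = Mul(Mul(-64, Add(35, 33)), -63) = Mul(Mul(-64, 68), -63) = Mul(-4352, -63) = 274176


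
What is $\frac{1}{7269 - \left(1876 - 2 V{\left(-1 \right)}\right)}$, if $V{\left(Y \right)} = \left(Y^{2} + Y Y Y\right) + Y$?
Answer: $\frac{1}{5391} \approx 0.00018549$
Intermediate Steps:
$V{\left(Y \right)} = Y + Y^{2} + Y^{3}$ ($V{\left(Y \right)} = \left(Y^{2} + Y^{2} Y\right) + Y = \left(Y^{2} + Y^{3}\right) + Y = Y + Y^{2} + Y^{3}$)
$\frac{1}{7269 - \left(1876 - 2 V{\left(-1 \right)}\right)} = \frac{1}{7269 - \left(1876 - 2 \left(- (1 - 1 + \left(-1\right)^{2})\right)\right)} = \frac{1}{7269 - \left(1876 - 2 \left(- (1 - 1 + 1)\right)\right)} = \frac{1}{7269 - \left(1876 - 2 \left(\left(-1\right) 1\right)\right)} = \frac{1}{7269 - \left(1876 - -2\right)} = \frac{1}{7269 - 1878} = \frac{1}{5391}$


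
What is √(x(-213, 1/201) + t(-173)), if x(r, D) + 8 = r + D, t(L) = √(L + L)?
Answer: √(-8928420 + 40401*I*√346)/201 ≈ 0.62508 + 14.879*I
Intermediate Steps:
t(L) = √2*√L (t(L) = √(2*L) = √2*√L)
x(r, D) = -8 + D + r (x(r, D) = -8 + (r + D) = -8 + (D + r) = -8 + D + r)
√(x(-213, 1/201) + t(-173)) = √((-8 + 1/201 - 213) + √2*√(-173)) = √((-8 + 1/201 - 213) + √2*(I*√173)) = √(-44420/201 + I*√346)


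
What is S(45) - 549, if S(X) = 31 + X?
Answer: -473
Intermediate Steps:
S(45) - 549 = (31 + 45) - 549 = 76 - 549 = -473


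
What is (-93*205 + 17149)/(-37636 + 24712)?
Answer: 479/3231 ≈ 0.14825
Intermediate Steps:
(-93*205 + 17149)/(-37636 + 24712) = (-19065 + 17149)/(-12924) = -1916*(-1/12924) = 479/3231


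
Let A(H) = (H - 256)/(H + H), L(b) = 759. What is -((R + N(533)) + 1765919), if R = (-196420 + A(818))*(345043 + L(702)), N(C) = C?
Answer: 27779502331511/409 ≈ 6.7921e+10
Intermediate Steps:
A(H) = (-256 + H)/(2*H) (A(H) = (-256 + H)/((2*H)) = (-256 + H)*(1/(2*H)) = (-256 + H)/(2*H))
R = -27780224810379/409 (R = (-196420 + (½)*(-256 + 818)/818)*(345043 + 759) = (-196420 + (½)*(1/818)*562)*345802 = (-196420 + 281/818)*345802 = -160671279/818*345802 = -27780224810379/409 ≈ -6.7922e+10)
-((R + N(533)) + 1765919) = -((-27780224810379/409 + 533) + 1765919) = -(-27780224592382/409 + 1765919) = -1*(-27779502331511/409) = 27779502331511/409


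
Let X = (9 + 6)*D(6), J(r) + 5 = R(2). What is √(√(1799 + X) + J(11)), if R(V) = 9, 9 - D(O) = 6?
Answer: √(4 + 2*√461) ≈ 6.8514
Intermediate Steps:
D(O) = 3 (D(O) = 9 - 1*6 = 9 - 6 = 3)
J(r) = 4 (J(r) = -5 + 9 = 4)
X = 45 (X = (9 + 6)*3 = 15*3 = 45)
√(√(1799 + X) + J(11)) = √(√(1799 + 45) + 4) = √(√1844 + 4) = √(2*√461 + 4) = √(4 + 2*√461)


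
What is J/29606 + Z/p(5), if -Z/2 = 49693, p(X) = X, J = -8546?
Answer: -1471232323/74015 ≈ -19878.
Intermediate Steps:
Z = -99386 (Z = -2*49693 = -99386)
J/29606 + Z/p(5) = -8546/29606 - 99386/5 = -8546*1/29606 - 99386*⅕ = -4273/14803 - 99386/5 = -1471232323/74015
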